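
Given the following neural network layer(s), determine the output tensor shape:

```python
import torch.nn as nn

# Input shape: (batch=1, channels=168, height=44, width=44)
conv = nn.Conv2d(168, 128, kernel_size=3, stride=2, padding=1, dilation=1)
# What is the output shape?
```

Input: (1, 168, 44, 44) -> Output: (1, 128, 22, 22)

Answer: (1, 128, 22, 22)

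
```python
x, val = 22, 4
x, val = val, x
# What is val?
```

Trace:
`x, val = 22, 4` → x = 22; val = 4
`x, val = val, x` → x = 4; val = 22
So val = 22

Answer: 22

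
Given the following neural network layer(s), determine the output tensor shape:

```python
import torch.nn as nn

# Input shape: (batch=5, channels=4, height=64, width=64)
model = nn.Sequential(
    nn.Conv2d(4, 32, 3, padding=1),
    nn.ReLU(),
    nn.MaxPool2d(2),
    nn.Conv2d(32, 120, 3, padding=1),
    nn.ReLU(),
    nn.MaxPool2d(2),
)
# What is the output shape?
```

Input: (5, 4, 64, 64) -> after first Conv2d: (5, 32, 64, 64) -> after first MaxPool2d: (5, 32, 32, 32) -> after second Conv2d: (5, 120, 32, 32) -> Output: (5, 120, 16, 16)

Answer: (5, 120, 16, 16)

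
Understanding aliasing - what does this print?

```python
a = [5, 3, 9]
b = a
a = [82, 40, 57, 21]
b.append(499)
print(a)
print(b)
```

Key concept: rebinding vs mutation: a is rebound to a new list, b still points at the original.
Step by step:
`a = [5, 3, 9]` → a = [5, 3, 9]
`b = a` → b = [5, 3, 9] (same object as a)
`a = [82, 40, 57, 21]` → a = [82, 40, 57, 21]
`b.append(499)` → b = [5, 3, 9, 499]
`print(a)` → prints [82, 40, 57, 21]
`print(b)` → prints [5, 3, 9, 499]

Answer:
[82, 40, 57, 21]
[5, 3, 9, 499]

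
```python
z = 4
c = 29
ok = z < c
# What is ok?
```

Trace:
`z = 4` → z = 4
`c = 29` → c = 29
`ok = z < c` → ok = True
So ok = True

Answer: True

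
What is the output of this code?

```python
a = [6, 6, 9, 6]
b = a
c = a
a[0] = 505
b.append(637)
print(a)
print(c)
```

Key concept: multiple aliases.
Step by step:
`a = [6, 6, 9, 6]` → a = [6, 6, 9, 6]
`b = a` → b = [6, 6, 9, 6] (same object as a)
`c = a` → c = [6, 6, 9, 6] (same object as a, b)
`a[0] = 505` → a = [505, 6, 9, 6] (same object as b, c); b = [505, 6, 9, 6] (same object as a, c); c = [505, 6, 9, 6] (same object as a, b)
`b.append(637)` → a = [505, 6, 9, 6, 637] (same object as b, c); b = [505, 6, 9, 6, 637] (same object as a, c); c = [505, 6, 9, 6, 637] (same object as a, b)
`print(a)` → prints [505, 6, 9, 6, 637]
`print(c)` → prints [505, 6, 9, 6, 637]

Answer:
[505, 6, 9, 6, 637]
[505, 6, 9, 6, 637]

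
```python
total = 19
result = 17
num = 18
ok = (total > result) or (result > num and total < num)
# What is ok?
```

Trace:
`total = 19` → total = 19
`result = 17` → result = 17
`num = 18` → num = 18
`ok = (total > result) or (result > num and total < num)` → ok = True
So ok = True

Answer: True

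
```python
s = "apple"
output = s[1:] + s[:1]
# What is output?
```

Trace:
`s = "apple"` → s = 'apple'
`output = s[1:] + s[:1]` → output = 'pplea'
So output = 'pplea'

Answer: 'pplea'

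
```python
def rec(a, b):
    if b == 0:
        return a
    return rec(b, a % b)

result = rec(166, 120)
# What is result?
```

rec(166, 120) -> rec(120, 46) -> rec(46, 28) -> rec(28, 18) -> rec(18, 10) -> rec(10, 8) -> rec(8, 2) -> rec(2, 0) -> 2

Answer: 2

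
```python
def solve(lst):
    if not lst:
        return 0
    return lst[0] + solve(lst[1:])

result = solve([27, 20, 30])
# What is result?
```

27 + 20 + 30 + 0 = 77

Answer: 77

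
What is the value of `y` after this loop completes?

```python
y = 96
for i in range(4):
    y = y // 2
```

Halve 4 times: 96 // 2^4 = 6
`y` takes the values: 96 → 48 → 24 → 12 → 6

Answer: 6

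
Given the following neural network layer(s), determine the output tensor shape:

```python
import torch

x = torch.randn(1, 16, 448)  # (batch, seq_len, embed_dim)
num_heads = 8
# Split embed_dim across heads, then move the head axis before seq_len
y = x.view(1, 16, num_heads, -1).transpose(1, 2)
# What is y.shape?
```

Input: (1, 16, 448) -> head_dim = 448 // 8 = 56; after view: (1, 16, 8, 56) -> after transpose(1, 2): (1, 8, 16, 56) -> Output: (1, 8, 16, 56)

Answer: (1, 8, 16, 56)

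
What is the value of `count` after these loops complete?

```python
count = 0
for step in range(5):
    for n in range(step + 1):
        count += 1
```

Triangle: 1 + 2 + ... + 5
`count` takes the values: 0 → 1 → 2 → 3 → 4 → 5 → 6 → 7 → 8 → 9 → 10 → 11 → 12 → 13 → 14 → 15

Answer: 15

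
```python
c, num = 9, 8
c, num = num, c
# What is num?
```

Trace:
`c, num = 9, 8` → c = 9; num = 8
`c, num = num, c` → c = 8; num = 9
So num = 9

Answer: 9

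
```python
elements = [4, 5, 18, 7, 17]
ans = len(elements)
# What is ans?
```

Trace:
`elements = [4, 5, 18, 7, 17]` → elements = [4, 5, 18, 7, 17]
`ans = len(elements)` → ans = 5
So ans = 5

Answer: 5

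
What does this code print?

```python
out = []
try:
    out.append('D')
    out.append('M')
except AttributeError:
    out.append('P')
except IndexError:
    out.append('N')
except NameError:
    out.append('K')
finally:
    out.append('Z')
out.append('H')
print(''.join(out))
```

Execution trace: 'D' (try body) → 'M' (try body, no exception) → 'Z' (finally) → 'H' (after the try/except). Output: DMZH

Answer: DMZH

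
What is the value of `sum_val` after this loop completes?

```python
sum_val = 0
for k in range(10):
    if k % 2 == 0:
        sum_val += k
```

Sum of even numbers 0 to 9
`sum_val` takes the values: 0 → 2 → 6 → 12 → 20

Answer: 20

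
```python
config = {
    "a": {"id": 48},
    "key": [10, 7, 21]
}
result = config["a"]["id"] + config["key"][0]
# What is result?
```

Trace:
`config = { ...` → config = {'a': {'id': 48}, 'key': [10, 7, 21]}
`result = config["a"]["id"] + config["key"][0]` → result = 58
So result = 58

Answer: 58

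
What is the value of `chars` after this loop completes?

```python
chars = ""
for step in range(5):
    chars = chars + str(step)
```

Concatenate digits 0 to 4
`chars` takes the values: "" → "0" → "01" → "012" → "0123" → "01234"

Answer: "01234"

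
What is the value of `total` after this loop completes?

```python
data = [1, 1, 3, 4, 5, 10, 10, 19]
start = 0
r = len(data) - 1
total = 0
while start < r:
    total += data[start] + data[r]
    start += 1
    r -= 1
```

Sum of pairs from ends
`total` takes the values: 0 → 20 → 31 → 44 → 53

Answer: 53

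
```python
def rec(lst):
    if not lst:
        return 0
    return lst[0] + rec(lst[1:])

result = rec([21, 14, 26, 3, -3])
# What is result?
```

21 + 14 + 26 + 3 + (-3) + 0 = 61

Answer: 61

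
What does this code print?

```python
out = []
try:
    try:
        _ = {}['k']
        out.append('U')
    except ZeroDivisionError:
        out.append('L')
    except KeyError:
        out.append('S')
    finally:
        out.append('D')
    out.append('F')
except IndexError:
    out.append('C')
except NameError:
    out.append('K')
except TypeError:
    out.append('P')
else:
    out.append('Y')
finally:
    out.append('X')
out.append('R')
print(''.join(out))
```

Execution trace: 'S' (inner except KeyError) → 'D' (inner finally) → 'F' (try body, no exception) → 'Y' (else) → 'X' (finally) → 'R' (after the try/except). Output: SDFYXR

Answer: SDFYXR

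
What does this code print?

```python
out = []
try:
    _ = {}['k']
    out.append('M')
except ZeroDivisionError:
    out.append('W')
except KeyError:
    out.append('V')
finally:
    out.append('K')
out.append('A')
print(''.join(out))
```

Execution trace: 'V' (except KeyError) → 'K' (finally) → 'A' (after the try/except). Output: VKA

Answer: VKA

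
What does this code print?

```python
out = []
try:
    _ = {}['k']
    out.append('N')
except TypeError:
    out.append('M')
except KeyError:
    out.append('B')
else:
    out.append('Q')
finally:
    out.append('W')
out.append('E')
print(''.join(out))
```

Execution trace: 'B' (except KeyError) → 'W' (finally) → 'E' (after the try/except). Output: BWE

Answer: BWE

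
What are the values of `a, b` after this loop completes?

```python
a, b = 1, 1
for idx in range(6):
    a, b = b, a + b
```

Fibonacci: after 6 iterations
`a, b` takes the values: (1, 1) → (1, 2) → (2, 3) → (3, 5) → (5, 8) → (8, 13) → (13, 21)

Answer: 13, 21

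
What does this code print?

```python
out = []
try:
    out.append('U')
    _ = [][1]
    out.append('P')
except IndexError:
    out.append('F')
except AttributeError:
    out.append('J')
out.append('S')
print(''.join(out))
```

Execution trace: 'U' (try body) → 'F' (except IndexError) → 'S' (after the try/except). Output: UFS

Answer: UFS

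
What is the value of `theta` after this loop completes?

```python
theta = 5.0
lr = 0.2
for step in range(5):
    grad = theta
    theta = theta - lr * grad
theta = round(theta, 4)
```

Gradient descent: w = 5.0 * (1 - 0.2)^5
`theta` takes the values: 5.0 → 4.0 → 3.2 → 2.56 → 2.048 → 1.6384

Answer: 1.6384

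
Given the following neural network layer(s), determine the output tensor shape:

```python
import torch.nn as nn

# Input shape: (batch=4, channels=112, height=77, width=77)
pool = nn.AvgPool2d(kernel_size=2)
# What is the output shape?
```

Input: (4, 112, 77, 77) -> Output: (4, 112, 38, 38)

Answer: (4, 112, 38, 38)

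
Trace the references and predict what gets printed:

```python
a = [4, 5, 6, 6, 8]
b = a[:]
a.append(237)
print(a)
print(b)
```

Key concept: slice [:] creates copy.
Step by step:
`a = [4, 5, 6, 6, 8]` → a = [4, 5, 6, 6, 8]
`b = a[:]` → b = [4, 5, 6, 6, 8]
`a.append(237)` → a = [4, 5, 6, 6, 8, 237]
`print(a)` → prints [4, 5, 6, 6, 8, 237]
`print(b)` → prints [4, 5, 6, 6, 8]

Answer:
[4, 5, 6, 6, 8, 237]
[4, 5, 6, 6, 8]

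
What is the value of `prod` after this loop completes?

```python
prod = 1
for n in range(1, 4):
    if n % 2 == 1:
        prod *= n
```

Product of odd numbers 1 to 3
`prod` takes the values: 1 → 3

Answer: 3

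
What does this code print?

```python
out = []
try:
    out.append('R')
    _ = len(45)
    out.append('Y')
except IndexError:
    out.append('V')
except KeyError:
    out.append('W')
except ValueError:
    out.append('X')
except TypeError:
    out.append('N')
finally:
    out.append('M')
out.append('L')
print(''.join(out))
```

Execution trace: 'R' (try body) → 'N' (except TypeError) → 'M' (finally) → 'L' (after the try/except). Output: RNML

Answer: RNML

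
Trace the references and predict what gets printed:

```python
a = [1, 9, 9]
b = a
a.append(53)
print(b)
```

Key concept: basic list aliasing.
Step by step:
`a = [1, 9, 9]` → a = [1, 9, 9]
`b = a` → b = [1, 9, 9] (same object as a)
`a.append(53)` → a = [1, 9, 9, 53] (same object as b); b = [1, 9, 9, 53] (same object as a)
`print(b)` → prints [1, 9, 9, 53]

Answer: [1, 9, 9, 53]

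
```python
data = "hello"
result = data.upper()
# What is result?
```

Trace:
`data = "hello"` → data = 'hello'
`result = data.upper()` → result = 'HELLO'
So result = 'HELLO'

Answer: 'HELLO'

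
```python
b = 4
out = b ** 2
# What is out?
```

Trace:
`b = 4` → b = 4
`out = b ** 2` → out = 16
So out = 16

Answer: 16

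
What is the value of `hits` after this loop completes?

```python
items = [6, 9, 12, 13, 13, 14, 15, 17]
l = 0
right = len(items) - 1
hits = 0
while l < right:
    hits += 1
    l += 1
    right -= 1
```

Iterations until pointers meet (list length 8)
`hits` takes the values: 0 → 1 → 2 → 3 → 4

Answer: 4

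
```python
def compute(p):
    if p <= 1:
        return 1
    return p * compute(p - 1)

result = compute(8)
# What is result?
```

compute(8) = 8 * 7 * 6 * 5 * 4 * 3 * 2 * 1 = 40320

Answer: 40320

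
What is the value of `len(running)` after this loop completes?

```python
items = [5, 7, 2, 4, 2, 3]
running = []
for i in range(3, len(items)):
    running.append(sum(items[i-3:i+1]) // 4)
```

Number of 4-element averages
`running` takes the values: [] → [4] → [4, 3] → [4, 3, 2]
So `len(running)` = 3

Answer: 3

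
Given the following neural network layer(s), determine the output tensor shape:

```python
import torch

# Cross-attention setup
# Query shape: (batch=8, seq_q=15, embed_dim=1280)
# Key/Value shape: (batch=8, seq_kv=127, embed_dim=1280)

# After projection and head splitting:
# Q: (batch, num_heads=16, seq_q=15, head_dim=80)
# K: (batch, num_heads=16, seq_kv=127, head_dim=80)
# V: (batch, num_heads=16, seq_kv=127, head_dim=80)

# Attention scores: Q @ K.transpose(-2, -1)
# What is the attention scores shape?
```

Input: (8, 15, 1280) -> Output: (8, 16, 15, 127)

Answer: (8, 16, 15, 127)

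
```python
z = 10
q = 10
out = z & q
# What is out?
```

Trace:
`z = 10` → z = 10
`q = 10` → q = 10
`out = z & q` → out = 10
So out = 10

Answer: 10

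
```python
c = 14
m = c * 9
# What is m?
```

Trace:
`c = 14` → c = 14
`m = c * 9` → m = 126
So m = 126

Answer: 126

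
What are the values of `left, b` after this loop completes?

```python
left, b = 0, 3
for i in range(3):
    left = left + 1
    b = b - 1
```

left goes 0→3, b goes 3→0
`left, b` takes the values: (0, 3) → (1, 3) → (1, 2) → (2, 2) → (2, 1) → (3, 1) → (3, 0)

Answer: 3, 0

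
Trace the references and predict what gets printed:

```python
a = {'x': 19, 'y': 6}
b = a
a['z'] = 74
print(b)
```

Key concept: dict aliasing.
Step by step:
`a = {'x': 19, 'y': 6}` → a = {'x': 19, 'y': 6}
`b = a` → b = {'x': 19, 'y': 6} (same object as a)
`a['z'] = 74` → a = {'x': 19, 'y': 6, 'z': 74} (same object as b); b = {'x': 19, 'y': 6, 'z': 74} (same object as a)
`print(b)` → prints {'x': 19, 'y': 6, 'z': 74}

Answer: {'x': 19, 'y': 6, 'z': 74}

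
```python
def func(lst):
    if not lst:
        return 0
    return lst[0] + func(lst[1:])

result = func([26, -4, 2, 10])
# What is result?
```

26 + (-4) + 2 + 10 + 0 = 34

Answer: 34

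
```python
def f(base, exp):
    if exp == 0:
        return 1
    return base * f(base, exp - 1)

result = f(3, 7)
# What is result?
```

f(3, 7) = 3 * 3 * 3 * 3 * 3 * 3 * 3 = 2187

Answer: 2187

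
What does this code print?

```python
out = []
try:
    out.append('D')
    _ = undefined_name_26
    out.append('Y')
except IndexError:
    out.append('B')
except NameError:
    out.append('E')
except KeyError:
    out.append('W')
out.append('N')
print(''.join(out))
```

Execution trace: 'D' (try body) → 'E' (except NameError) → 'N' (after the try/except). Output: DEN

Answer: DEN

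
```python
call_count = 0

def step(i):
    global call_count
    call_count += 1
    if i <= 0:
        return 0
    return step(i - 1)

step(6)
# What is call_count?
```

Linear recursion stepping by 1: 7 calls from i=6 down to ≤0.

Answer: 7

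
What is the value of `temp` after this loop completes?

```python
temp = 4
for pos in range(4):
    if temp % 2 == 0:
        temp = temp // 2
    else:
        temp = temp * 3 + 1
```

Collatz-style transformation from 4
`temp` takes the values: 4 → 2 → 1 → 4 → 2

Answer: 2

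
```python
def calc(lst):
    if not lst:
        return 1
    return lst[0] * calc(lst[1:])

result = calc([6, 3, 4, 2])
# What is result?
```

Product over [6, 3, 4, 2] = 6 * 3 * 4 * 2 = 144

Answer: 144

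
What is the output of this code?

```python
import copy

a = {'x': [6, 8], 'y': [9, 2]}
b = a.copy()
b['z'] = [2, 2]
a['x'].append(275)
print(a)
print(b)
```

Key concept: shallow copy of dict with mutable values.
Step by step:
`a = {'x': [6, 8], 'y': [9, 2]}` → a = {'x': [6, 8], 'y': [9, 2]}
`b = a.copy()` → b = {'x': [6, 8], 'y': [9, 2]}
`b['z'] = [2, 2]` → b = {'x': [6, 8], 'y': [9, 2], 'z': [2, 2]}
`a['x'].append(275)` → a = {'x': [6, 8, 275], 'y': [9, 2]}; b = {'x': [6, 8, 275], 'y': [9, 2], 'z': [2, 2]}
`print(a)` → prints {'x': [6, 8, 275], 'y': [9, 2]}
`print(b)` → prints {'x': [6, 8, 275], 'y': [9, 2], 'z': [2, 2]}

Answer:
{'x': [6, 8, 275], 'y': [9, 2]}
{'x': [6, 8, 275], 'y': [9, 2], 'z': [2, 2]}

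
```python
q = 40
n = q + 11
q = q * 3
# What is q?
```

Trace:
`q = 40` → q = 40
`n = q + 11` → n = 51
`q = q * 3` → q = 120
So q = 120

Answer: 120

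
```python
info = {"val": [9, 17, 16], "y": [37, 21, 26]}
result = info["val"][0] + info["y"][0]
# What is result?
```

Trace:
`info = {"val": [9, 17, 16], "y": [37, 21, 26]}` → info = {'val': [9, 17, 16], 'y': [37, 21, 26]}
`result = info["val"][0] + info["y"][0]` → result = 46
So result = 46

Answer: 46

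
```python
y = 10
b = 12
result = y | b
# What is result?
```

Trace:
`y = 10` → y = 10
`b = 12` → b = 12
`result = y | b` → result = 14
So result = 14

Answer: 14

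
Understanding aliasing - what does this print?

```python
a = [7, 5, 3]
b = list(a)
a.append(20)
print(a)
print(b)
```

Key concept: list() constructor creates copy.
Step by step:
`a = [7, 5, 3]` → a = [7, 5, 3]
`b = list(a)` → b = [7, 5, 3]
`a.append(20)` → a = [7, 5, 3, 20]
`print(a)` → prints [7, 5, 3, 20]
`print(b)` → prints [7, 5, 3]

Answer:
[7, 5, 3, 20]
[7, 5, 3]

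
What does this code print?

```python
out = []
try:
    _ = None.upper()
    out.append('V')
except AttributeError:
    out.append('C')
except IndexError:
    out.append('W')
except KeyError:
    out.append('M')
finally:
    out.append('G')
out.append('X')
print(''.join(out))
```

Execution trace: 'C' (except AttributeError) → 'G' (finally) → 'X' (after the try/except). Output: CGX

Answer: CGX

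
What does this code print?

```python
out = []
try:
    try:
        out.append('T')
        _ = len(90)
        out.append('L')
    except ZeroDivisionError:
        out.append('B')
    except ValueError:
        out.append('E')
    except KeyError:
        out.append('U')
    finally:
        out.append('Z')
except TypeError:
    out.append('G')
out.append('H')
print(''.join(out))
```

Execution trace: 'T' (try body) → 'Z' (finally) → 'G' (outer except TypeError) → 'H' (after the try/except). Output: TZGH

Answer: TZGH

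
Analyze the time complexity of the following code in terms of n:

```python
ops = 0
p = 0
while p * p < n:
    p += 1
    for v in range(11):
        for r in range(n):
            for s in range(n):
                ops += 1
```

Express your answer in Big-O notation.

Each loop level contributes: √n × 1 × n × n. Multiplying the contributions gives O(n^2√n).

Answer: O(n^2√n)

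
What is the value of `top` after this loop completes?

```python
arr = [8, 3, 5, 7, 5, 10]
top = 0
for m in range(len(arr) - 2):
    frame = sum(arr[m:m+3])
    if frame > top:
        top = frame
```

Max sum of 3-element window in [8, 3, 5, 7, 5, 10]
`top` takes the values: 0 → 16 → 17 → 22

Answer: 22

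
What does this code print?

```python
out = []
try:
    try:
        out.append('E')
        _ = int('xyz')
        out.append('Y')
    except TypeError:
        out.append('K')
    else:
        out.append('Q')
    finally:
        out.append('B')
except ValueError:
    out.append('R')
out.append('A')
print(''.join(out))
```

Execution trace: 'E' (try body) → 'B' (finally) → 'R' (outer except ValueError) → 'A' (after the try/except). Output: EBRA

Answer: EBRA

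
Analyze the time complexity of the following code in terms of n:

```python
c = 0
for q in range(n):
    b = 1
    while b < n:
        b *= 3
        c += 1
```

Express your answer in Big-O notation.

Each loop level contributes: n × log n. Multiplying the contributions gives O(n log n).

Answer: O(n log n)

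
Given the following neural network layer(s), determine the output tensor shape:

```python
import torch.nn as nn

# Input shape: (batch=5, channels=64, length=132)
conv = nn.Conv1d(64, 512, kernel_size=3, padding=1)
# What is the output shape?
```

Input: (5, 64, 132) -> Output: (5, 512, 132)

Answer: (5, 512, 132)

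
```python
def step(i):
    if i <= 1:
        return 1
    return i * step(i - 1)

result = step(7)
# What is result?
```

step(7) = 7 * 6 * 5 * 4 * 3 * 2 * 1 = 5040

Answer: 5040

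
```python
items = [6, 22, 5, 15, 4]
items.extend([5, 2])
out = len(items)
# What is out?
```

Trace:
`items = [6, 22, 5, 15, 4]` → items = [6, 22, 5, 15, 4]
`items.extend([5, 2])` → items = [6, 22, 5, 15, 4, 5, 2]
`out = len(items)` → out = 7
So out = 7

Answer: 7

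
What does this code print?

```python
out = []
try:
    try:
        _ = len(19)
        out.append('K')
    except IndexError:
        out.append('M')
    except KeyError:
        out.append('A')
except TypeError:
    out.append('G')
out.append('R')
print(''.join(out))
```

Execution trace: 'G' (outer except TypeError) → 'R' (after the try/except). Output: GR

Answer: GR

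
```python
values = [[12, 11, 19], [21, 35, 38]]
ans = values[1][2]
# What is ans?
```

Trace:
`values = [[12, 11, 19], [21, 35, 38]]` → values = [[12, 11, 19], [21, 35, 38]]
`ans = values[1][2]` → ans = 38
So ans = 38

Answer: 38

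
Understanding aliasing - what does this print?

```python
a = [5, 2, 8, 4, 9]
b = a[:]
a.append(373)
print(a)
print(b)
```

Key concept: slice [:] creates copy.
Step by step:
`a = [5, 2, 8, 4, 9]` → a = [5, 2, 8, 4, 9]
`b = a[:]` → b = [5, 2, 8, 4, 9]
`a.append(373)` → a = [5, 2, 8, 4, 9, 373]
`print(a)` → prints [5, 2, 8, 4, 9, 373]
`print(b)` → prints [5, 2, 8, 4, 9]

Answer:
[5, 2, 8, 4, 9, 373]
[5, 2, 8, 4, 9]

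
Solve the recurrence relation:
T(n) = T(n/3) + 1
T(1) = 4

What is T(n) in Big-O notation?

Each step divides n by 3 and adds 1. After log_3(n) steps we reach T(1)=4. So T(n) = 1·log_3(n) + 4 = O(log n).

Answer: O(log n)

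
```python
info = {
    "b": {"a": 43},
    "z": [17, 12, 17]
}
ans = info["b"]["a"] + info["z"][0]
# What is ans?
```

Trace:
`info = { ...` → info = {'b': {'a': 43}, 'z': [17, 12, 17]}
`ans = info["b"]["a"] + info["z"][0]` → ans = 60
So ans = 60

Answer: 60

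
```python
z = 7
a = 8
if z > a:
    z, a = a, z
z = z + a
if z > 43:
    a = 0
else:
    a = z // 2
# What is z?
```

Trace:
`z = 7` → z = 7
`a = 8` → a = 8
`if z > a: ...` → z > a is False → no variable changes
`z = z + a` → z = 15
`if z > 43: ...` → z > 43 is False, take else branch → a = 7
So z = 15

Answer: 15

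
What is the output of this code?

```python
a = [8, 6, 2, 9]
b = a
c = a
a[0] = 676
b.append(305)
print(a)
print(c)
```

Key concept: multiple aliases.
Step by step:
`a = [8, 6, 2, 9]` → a = [8, 6, 2, 9]
`b = a` → b = [8, 6, 2, 9] (same object as a)
`c = a` → c = [8, 6, 2, 9] (same object as a, b)
`a[0] = 676` → a = [676, 6, 2, 9] (same object as b, c); b = [676, 6, 2, 9] (same object as a, c); c = [676, 6, 2, 9] (same object as a, b)
`b.append(305)` → a = [676, 6, 2, 9, 305] (same object as b, c); b = [676, 6, 2, 9, 305] (same object as a, c); c = [676, 6, 2, 9, 305] (same object as a, b)
`print(a)` → prints [676, 6, 2, 9, 305]
`print(c)` → prints [676, 6, 2, 9, 305]

Answer:
[676, 6, 2, 9, 305]
[676, 6, 2, 9, 305]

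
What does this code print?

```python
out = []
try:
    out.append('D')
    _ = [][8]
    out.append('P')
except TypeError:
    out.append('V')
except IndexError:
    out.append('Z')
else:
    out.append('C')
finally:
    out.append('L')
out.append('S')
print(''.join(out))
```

Execution trace: 'D' (try body) → 'Z' (except IndexError) → 'L' (finally) → 'S' (after the try/except). Output: DZLS

Answer: DZLS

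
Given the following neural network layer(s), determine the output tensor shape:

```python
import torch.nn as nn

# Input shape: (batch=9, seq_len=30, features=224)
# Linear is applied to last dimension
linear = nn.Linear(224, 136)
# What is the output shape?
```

Input: (9, 30, 224) -> Output: (9, 30, 136)

Answer: (9, 30, 136)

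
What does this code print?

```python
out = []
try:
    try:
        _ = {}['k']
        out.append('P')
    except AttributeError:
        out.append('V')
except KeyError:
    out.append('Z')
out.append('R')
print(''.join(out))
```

Execution trace: 'Z' (outer except KeyError) → 'R' (after the try/except). Output: ZR

Answer: ZR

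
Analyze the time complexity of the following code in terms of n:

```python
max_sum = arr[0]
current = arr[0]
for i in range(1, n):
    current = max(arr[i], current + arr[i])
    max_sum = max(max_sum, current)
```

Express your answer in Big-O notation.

This is Kadane's algorithm for maximum subarray. Time complexity: O(n).

Answer: O(n)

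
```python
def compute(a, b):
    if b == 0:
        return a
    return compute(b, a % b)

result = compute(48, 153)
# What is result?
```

compute(48, 153) -> compute(153, 48) -> compute(48, 9) -> compute(9, 3) -> compute(3, 0) -> 3

Answer: 3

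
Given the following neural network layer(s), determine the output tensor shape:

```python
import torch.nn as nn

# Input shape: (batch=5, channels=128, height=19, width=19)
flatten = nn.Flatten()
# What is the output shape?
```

Input: (5, 128, 19, 19) -> Output: (5, 46208)

Answer: (5, 46208)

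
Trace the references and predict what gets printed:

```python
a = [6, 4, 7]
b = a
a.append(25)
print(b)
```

Key concept: basic list aliasing.
Step by step:
`a = [6, 4, 7]` → a = [6, 4, 7]
`b = a` → b = [6, 4, 7] (same object as a)
`a.append(25)` → a = [6, 4, 7, 25] (same object as b); b = [6, 4, 7, 25] (same object as a)
`print(b)` → prints [6, 4, 7, 25]

Answer: [6, 4, 7, 25]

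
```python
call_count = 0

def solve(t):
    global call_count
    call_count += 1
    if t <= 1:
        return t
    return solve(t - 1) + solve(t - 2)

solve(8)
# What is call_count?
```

Calls(t) = 1 + Calls(t-1) + Calls(t-2); Calls(0)=Calls(1)=1. For t=8 this gives 67.

Answer: 67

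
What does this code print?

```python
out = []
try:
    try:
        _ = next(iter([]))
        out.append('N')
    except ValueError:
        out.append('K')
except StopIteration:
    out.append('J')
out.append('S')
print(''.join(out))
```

Execution trace: 'J' (outer except StopIteration) → 'S' (after the try/except). Output: JS

Answer: JS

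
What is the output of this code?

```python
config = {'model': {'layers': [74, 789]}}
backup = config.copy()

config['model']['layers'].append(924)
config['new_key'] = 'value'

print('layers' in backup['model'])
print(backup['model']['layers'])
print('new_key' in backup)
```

Key concept: shallow copy gotcha with nested dict.
Step by step:
`config = {'model': {'layers': [74, 789]}}` → config = {'model': {'layers': [74, 789]}}
`backup = config.copy()` → backup = {'model': {'layers': [74, 789]}}
`config['model']['layers'].append(924)` → config = {'model': {'layers': [74, 789, 924]}}; backup = {'model': {'layers': [74, 789, 924]}}
`config['new_key'] = 'value'` → config = {'model': {'layers': [74, 789, 924]}, 'new_key': 'value'}
`print('layers' in backup['model'])` → prints True
`print(backup['model']['layers'])` → prints [74, 789, 924]
`print('new_key' in backup)` → prints False

Answer:
True
[74, 789, 924]
False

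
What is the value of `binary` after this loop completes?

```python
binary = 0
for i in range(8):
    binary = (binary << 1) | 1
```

Build 8 consecutive 1-bits: 0b11111111
`binary` takes the values: 0 → 1 → 3 → 7 → 15 → 31 → 63 → 127 → 255

Answer: 255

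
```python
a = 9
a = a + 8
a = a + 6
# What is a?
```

Trace:
`a = 9` → a = 9
`a = a + 8` → a = 17
`a = a + 6` → a = 23
So a = 23

Answer: 23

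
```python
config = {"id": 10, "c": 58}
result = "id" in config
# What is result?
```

Trace:
`config = {"id": 10, "c": 58}` → config = {'id': 10, 'c': 58}
`result = "id" in config` → result = True
So result = True

Answer: True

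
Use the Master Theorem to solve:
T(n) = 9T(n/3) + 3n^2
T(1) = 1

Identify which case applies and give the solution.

a=9, b=3, f(n)=3n^2. log_3(9) = 2. Since c=2 = 2, Case 2 applies: T(n) = Θ(n^log_b(a) · log n) = O(n^2 log n).

Answer: O(n^2 log n) - Case 2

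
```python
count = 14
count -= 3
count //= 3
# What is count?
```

Trace:
`count = 14` → count = 14
`count -= 3` → count = 11
`count //= 3` → count = 3
So count = 3

Answer: 3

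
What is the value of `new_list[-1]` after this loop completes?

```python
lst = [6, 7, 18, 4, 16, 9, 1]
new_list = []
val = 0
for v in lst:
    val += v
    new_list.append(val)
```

Cumulative sum ends at 61
`new_list` takes the values: [] → [6] → [6, 13] → [6, 13, 31] → [6, 13, 31, 35] → [6, 13, 31, 35, 51] → [6, 13, 31, 35, 51, 60] → [6, 13, 31, 35, 51, 60, 61]
So `new_list[-1]` = 61

Answer: 61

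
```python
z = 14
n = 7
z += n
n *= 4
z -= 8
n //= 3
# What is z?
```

Trace:
`z = 14` → z = 14
`n = 7` → n = 7
`z += n` → z = 21
`n *= 4` → n = 28
`z -= 8` → z = 13
`n //= 3` → n = 9
So z = 13

Answer: 13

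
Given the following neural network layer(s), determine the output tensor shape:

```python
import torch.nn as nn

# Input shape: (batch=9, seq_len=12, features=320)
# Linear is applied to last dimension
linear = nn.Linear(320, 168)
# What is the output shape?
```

Input: (9, 12, 320) -> Output: (9, 12, 168)

Answer: (9, 12, 168)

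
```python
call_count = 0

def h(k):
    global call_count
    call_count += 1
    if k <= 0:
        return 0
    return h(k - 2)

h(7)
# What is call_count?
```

Linear recursion stepping by 2: 5 calls from k=7 down to ≤0.

Answer: 5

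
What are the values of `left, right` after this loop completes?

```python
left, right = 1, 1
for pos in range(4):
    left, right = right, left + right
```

Fibonacci: after 4 iterations
`left, right` takes the values: (1, 1) → (1, 2) → (2, 3) → (3, 5) → (5, 8)

Answer: 5, 8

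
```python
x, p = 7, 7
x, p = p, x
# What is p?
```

Trace:
`x, p = 7, 7` → x = 7; p = 7
`x, p = p, x` → x = 7; p = 7
So p = 7

Answer: 7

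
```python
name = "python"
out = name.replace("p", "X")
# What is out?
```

Trace:
`name = "python"` → name = 'python'
`out = name.replace("p", "X")` → out = 'Xython'
So out = 'Xython'

Answer: 'Xython'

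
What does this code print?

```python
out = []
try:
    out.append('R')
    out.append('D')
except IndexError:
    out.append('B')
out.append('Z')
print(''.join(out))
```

Execution trace: 'R' (try body) → 'D' (try body, no exception) → 'Z' (after the try/except). Output: RDZ

Answer: RDZ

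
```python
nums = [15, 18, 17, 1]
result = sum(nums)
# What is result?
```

Trace:
`nums = [15, 18, 17, 1]` → nums = [15, 18, 17, 1]
`result = sum(nums)` → result = 51
So result = 51

Answer: 51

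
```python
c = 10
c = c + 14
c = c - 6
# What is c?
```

Trace:
`c = 10` → c = 10
`c = c + 14` → c = 24
`c = c - 6` → c = 18
So c = 18

Answer: 18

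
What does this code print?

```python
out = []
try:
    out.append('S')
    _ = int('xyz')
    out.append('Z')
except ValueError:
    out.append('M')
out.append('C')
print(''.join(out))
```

Execution trace: 'S' (try body) → 'M' (except ValueError) → 'C' (after the try/except). Output: SMC

Answer: SMC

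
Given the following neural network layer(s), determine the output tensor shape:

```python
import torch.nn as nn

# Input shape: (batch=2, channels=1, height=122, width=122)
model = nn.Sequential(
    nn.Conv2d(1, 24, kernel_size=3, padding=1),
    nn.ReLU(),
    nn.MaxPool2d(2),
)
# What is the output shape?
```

Input: (2, 1, 122, 122) -> after Conv2d: (2, 24, 122, 122) -> after ReLU: (2, 24, 122, 122) -> Output: (2, 24, 61, 61)

Answer: (2, 24, 61, 61)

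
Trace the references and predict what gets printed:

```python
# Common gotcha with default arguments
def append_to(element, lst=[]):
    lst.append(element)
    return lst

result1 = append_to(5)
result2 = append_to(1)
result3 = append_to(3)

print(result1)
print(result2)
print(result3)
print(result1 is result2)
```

Key concept: mutable default argument gotcha.
Step by step:
`result1 = append_to(5)` → result1 = [5]
`result2 = append_to(1)` → result1 = [5, 1] (same object as result2); result2 = [5, 1] (same object as result1)
`result3 = append_to(3)` → result1 = [5, 1, 3] (same object as result2, result3); result2 = [5, 1, 3] (same object as result1, result3); result3 = [5, 1, 3] (same object as result1, result2)
`print(result1)` → prints [5, 1, 3]
`print(result2)` → prints [5, 1, 3]
`print(result3)` → prints [5, 1, 3]
`print(result1 is result2)` → prints True

Answer:
[5, 1, 3]
[5, 1, 3]
[5, 1, 3]
True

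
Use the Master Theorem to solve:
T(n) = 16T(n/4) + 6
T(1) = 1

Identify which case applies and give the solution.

a=16, b=4, f(n)=6. log_4(16) = 2. Since c=0 < 2, Case 1 applies: T(n) = Θ(n^log_b(a)) = O(n^2).

Answer: O(n^2) - Case 1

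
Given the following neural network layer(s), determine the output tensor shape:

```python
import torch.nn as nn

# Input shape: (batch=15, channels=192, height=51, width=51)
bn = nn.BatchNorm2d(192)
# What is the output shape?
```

Input: (15, 192, 51, 51) -> Output: (15, 192, 51, 51)

Answer: (15, 192, 51, 51)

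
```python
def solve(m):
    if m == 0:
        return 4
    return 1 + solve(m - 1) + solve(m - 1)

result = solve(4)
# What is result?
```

solve(m) = 1 + 2·solve(m-1), solve(0)=4. Closed form: (4+1)·2^4 - 1 = 79.

Answer: 79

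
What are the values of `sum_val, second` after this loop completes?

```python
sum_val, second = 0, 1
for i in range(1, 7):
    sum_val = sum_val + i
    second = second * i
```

Sum and factorial of 1 to 6
`sum_val, second` takes the values: (0, 1) → (1, 1) → (3, 1) → (3, 2) → (6, 2) → (6, 6) → (10, 6) → (10, 24) → (15, 24) → (15, 120) → (21, 120) → (21, 720)

Answer: 21, 720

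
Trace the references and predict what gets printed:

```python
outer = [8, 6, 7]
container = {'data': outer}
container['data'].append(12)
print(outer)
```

Key concept: dict holds reference to list.
Step by step:
`outer = [8, 6, 7]` → outer = [8, 6, 7]
`container = {'data': outer}` → container = {'data': [8, 6, 7]}
`container['data'].append(12)` → outer = [8, 6, 7, 12]; container = {'data': [8, 6, 7, 12]}
`print(outer)` → prints [8, 6, 7, 12]

Answer: [8, 6, 7, 12]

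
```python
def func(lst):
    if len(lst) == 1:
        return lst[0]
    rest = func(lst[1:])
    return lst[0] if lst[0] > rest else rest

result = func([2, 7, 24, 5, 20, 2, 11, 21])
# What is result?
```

Recursive max over [2, 7, 24, 5, 20, 2, 11, 21] = 24

Answer: 24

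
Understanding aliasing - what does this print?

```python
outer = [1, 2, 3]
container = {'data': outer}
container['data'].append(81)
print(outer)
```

Key concept: dict holds reference to list.
Step by step:
`outer = [1, 2, 3]` → outer = [1, 2, 3]
`container = {'data': outer}` → container = {'data': [1, 2, 3]}
`container['data'].append(81)` → outer = [1, 2, 3, 81]; container = {'data': [1, 2, 3, 81]}
`print(outer)` → prints [1, 2, 3, 81]

Answer: [1, 2, 3, 81]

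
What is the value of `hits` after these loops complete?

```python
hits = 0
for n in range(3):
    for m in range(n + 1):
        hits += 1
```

Triangle: 1 + 2 + ... + 3
`hits` takes the values: 0 → 1 → 2 → 3 → 4 → 5 → 6

Answer: 6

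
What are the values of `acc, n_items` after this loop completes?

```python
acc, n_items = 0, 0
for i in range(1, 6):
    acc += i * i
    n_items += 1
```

Sum of squares and count
`acc, n_items` takes the values: (0, 0) → (1, 0) → (1, 1) → (5, 1) → (5, 2) → (14, 2) → (14, 3) → (30, 3) → (30, 4) → (55, 4) → (55, 5)

Answer: 55, 5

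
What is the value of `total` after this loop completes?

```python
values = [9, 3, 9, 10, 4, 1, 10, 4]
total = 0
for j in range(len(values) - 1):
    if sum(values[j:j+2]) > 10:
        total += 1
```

Count windows with sum > 10
`total` takes the values: 0 → 1 → 2 → 3 → 4 → 5 → 6

Answer: 6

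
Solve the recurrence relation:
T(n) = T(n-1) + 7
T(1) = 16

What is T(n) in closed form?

Unrolling: T(n) = T(1) + 7·(n-1) = 16 + 7(n-1) = 7n + 9.

Answer: T(n) = 7n + 9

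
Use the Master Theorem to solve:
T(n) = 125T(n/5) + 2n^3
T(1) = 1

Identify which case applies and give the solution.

a=125, b=5, f(n)=2n^3. log_5(125) = 3. Since c=3 = 3, Case 2 applies: T(n) = Θ(n^log_b(a) · log n) = O(n^3 log n).

Answer: O(n^3 log n) - Case 2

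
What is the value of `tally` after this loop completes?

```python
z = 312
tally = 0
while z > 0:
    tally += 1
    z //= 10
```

Count digits by repeated division by 10
`tally` takes the values: 0 → 1 → 2 → 3

Answer: 3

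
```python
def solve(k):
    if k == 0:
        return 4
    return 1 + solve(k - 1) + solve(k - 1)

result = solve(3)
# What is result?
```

solve(k) = 1 + 2·solve(k-1), solve(0)=4. Closed form: (4+1)·2^3 - 1 = 39.

Answer: 39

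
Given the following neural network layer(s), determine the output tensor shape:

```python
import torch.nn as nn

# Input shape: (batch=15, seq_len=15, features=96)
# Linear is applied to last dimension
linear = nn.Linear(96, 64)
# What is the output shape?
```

Input: (15, 15, 96) -> Output: (15, 15, 64)

Answer: (15, 15, 64)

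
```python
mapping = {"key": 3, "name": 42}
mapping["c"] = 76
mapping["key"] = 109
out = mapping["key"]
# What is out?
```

Trace:
`mapping = {"key": 3, "name": 42}` → mapping = {'key': 3, 'name': 42}
`mapping["c"] = 76` → mapping = {'key': 3, 'name': 42, 'c': 76}
`mapping["key"] = 109` → mapping = {'key': 109, 'name': 42, 'c': 76}
`out = mapping["key"]` → out = 109
So out = 109

Answer: 109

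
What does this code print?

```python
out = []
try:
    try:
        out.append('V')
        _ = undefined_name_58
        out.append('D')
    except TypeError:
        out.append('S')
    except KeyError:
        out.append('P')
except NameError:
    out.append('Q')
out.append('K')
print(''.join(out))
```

Execution trace: 'V' (try body) → 'Q' (outer except NameError) → 'K' (after the try/except). Output: VQK

Answer: VQK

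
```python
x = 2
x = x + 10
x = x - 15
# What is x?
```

Trace:
`x = 2` → x = 2
`x = x + 10` → x = 12
`x = x - 15` → x = -3
So x = -3

Answer: -3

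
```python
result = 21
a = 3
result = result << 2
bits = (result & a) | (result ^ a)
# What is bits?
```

Trace:
`result = 21` → result = 21
`a = 3` → a = 3
`result = result << 2` → result = 84
`bits = (result & a) | (result ^ a)` → bits = 87
So bits = 87

Answer: 87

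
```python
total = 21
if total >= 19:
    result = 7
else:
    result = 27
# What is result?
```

Trace:
`total = 21` → total = 21
`if total >= 19: ...` → total >= 19 is True → result = 7
So result = 7

Answer: 7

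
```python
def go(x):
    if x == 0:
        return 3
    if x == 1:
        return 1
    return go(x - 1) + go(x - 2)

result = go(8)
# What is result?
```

Build up from base cases: go(0)=3, go(1)=1, go(2)=4, go(3)=5, go(4)=9, go(5)=14, go(6)=23, ..., go(8)=60

Answer: 60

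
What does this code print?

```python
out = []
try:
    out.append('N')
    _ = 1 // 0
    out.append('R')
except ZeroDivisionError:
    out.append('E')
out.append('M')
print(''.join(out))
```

Execution trace: 'N' (try body) → 'E' (except ZeroDivisionError) → 'M' (after the try/except). Output: NEM

Answer: NEM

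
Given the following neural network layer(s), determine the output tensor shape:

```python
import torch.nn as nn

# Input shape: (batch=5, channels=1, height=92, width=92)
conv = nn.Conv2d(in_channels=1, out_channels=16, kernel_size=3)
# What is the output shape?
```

Input: (5, 1, 92, 92) -> Output: (5, 16, 90, 90)

Answer: (5, 16, 90, 90)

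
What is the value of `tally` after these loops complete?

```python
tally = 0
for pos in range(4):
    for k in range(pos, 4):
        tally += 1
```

Upper triangle: 4 + 3 + ... + 1
`tally` takes the values: 0 → 1 → 2 → 3 → 4 → 5 → 6 → 7 → 8 → 9 → 10

Answer: 10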